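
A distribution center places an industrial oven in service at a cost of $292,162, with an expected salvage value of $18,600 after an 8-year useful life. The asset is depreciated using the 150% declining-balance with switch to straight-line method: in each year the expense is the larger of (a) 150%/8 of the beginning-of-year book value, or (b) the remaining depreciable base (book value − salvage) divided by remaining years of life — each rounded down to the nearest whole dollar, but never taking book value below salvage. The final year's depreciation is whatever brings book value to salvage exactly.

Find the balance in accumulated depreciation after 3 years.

$135,452

Depreciable base = $292,162 − $18,600 = $273,562.
Year 1: DB = ⌊$292,162 × 150%/8⌋ = $54,780; SL = ⌊$273,562/8⌋ = $34,195 → take DB $54,780. Book value $237,382.
Year 2: DB = ⌊$237,382 × 150%/8⌋ = $44,509; SL = ⌊$218,782/7⌋ = $31,254 → take DB $44,509. Book value $192,873.
Year 3: DB = ⌊$192,873 × 150%/8⌋ = $36,163; SL = ⌊$174,273/6⌋ = $29,045 → take DB $36,163. Book value $156,710.
Accumulated through year 3 = $292,162 − $156,710 = $135,452.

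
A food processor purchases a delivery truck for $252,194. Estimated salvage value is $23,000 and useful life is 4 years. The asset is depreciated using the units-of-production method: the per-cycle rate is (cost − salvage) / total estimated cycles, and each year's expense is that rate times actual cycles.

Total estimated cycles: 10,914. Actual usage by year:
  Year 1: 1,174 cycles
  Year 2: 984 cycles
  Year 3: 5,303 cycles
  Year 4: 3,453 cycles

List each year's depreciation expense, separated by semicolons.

$24,654; $20,664; $111,363; $72,513

Depreciable base = $252,194 − $23,000 = $229,194.
Rate = $229,194 / 10,914 cycles = $21 per cycle.
Year 1: 1,174 × $21 = $24,654. Book value $227,540.
Year 2: 984 × $21 = $20,664. Book value $206,876.
Year 3: 5,303 × $21 = $111,363. Book value $95,513.
Year 4: 3,453 × $21 = $72,513. Book value $23,000.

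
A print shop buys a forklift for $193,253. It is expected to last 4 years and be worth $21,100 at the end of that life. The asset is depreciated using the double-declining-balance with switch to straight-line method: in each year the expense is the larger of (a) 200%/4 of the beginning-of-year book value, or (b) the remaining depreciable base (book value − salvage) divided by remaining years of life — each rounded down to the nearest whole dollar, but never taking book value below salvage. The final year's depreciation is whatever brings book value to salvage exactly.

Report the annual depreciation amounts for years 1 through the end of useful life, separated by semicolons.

Depreciable base = $193,253 − $21,100 = $172,153.
Year 1: DB = ⌊$193,253 × 200%/4⌋ = $96,626; SL = ⌊$172,153/4⌋ = $43,038 → take DB $96,626. Book value $96,627.
Year 2: DB = ⌊$96,627 × 200%/4⌋ = $48,313; SL = ⌊$75,527/3⌋ = $25,175 → take DB $48,313. Book value $48,314.
Year 3: DB = ⌊$48,314 × 200%/4⌋ = $24,157; SL = ⌊$27,214/2⌋ = $13,607 → take DB $24,157. Book value $24,157.
Year 4 (final): $24,157 − $21,100 = $3,057. Book value $21,100.

$96,626; $48,313; $24,157; $3,057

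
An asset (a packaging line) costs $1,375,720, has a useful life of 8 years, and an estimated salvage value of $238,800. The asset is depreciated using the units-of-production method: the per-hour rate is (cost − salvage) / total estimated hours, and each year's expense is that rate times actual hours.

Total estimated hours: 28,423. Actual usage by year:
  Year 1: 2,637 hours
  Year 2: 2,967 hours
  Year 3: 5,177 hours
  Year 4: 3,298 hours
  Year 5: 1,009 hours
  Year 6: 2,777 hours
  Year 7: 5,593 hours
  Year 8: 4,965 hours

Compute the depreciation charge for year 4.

$131,920

Depreciable base = $1,375,720 − $238,800 = $1,136,920.
Rate = $1,136,920 / 28,423 hours = $40 per hour.
Year 1: 2,637 × $40 = $105,480. Book value $1,270,240.
Year 2: 2,967 × $40 = $118,680. Book value $1,151,560.
Year 3: 5,177 × $40 = $207,080. Book value $944,480.
Year 4: 3,298 × $40 = $131,920. Book value $812,560.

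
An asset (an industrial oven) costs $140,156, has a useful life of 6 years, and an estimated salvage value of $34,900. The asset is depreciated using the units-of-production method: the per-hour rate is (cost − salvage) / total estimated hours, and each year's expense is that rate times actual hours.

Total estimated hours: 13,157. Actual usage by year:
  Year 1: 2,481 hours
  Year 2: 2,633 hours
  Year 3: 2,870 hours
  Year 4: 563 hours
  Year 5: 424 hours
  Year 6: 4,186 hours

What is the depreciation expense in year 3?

$22,960

Depreciable base = $140,156 − $34,900 = $105,256.
Rate = $105,256 / 13,157 hours = $8 per hour.
Year 1: 2,481 × $8 = $19,848. Book value $120,308.
Year 2: 2,633 × $8 = $21,064. Book value $99,244.
Year 3: 2,870 × $8 = $22,960. Book value $76,284.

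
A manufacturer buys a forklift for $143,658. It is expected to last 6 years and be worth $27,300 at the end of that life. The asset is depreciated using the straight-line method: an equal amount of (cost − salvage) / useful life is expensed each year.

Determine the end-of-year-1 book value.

Depreciable base = $143,658 − $27,300 = $116,358.
Annual expense = $116,358 / 6 = $19,393.
End of year 1: book value $124,265.

$124,265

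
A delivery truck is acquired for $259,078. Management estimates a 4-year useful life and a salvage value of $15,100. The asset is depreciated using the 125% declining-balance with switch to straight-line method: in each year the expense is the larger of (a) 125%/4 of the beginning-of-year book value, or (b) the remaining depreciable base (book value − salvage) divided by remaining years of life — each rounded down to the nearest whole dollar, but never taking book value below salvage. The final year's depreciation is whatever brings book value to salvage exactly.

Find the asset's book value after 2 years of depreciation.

Depreciable base = $259,078 − $15,100 = $243,978.
Year 1: DB = ⌊$259,078 × 125%/4⌋ = $80,961; SL = ⌊$243,978/4⌋ = $60,994 → take DB $80,961. Book value $178,117.
Year 2: DB = ⌊$178,117 × 125%/4⌋ = $55,661; SL = ⌊$163,017/3⌋ = $54,339 → take DB $55,661. Book value $122,456.

$122,456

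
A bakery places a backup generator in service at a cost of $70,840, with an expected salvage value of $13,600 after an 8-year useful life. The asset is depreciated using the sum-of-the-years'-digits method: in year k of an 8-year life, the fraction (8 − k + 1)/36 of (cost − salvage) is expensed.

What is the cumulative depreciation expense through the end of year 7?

$55,650

Depreciable base = $70,840 − $13,600 = $57,240.
Sum of the years' digits = 8+7+6+5+4+3+2+1 = 36.
Year 1: $57,240 × 8/36 = $12,720. Book value $58,120.
Year 2: $57,240 × 7/36 = $11,130. Book value $46,990.
Year 3: $57,240 × 6/36 = $9,540. Book value $37,450.
Year 4: $57,240 × 5/36 = $7,950. Book value $29,500.
Year 5: $57,240 × 4/36 = $6,360. Book value $23,140.
Year 6: $57,240 × 3/36 = $4,770. Book value $18,370.
Year 7: $57,240 × 2/36 = $3,180. Book value $15,190.
Accumulated through year 7 = $70,840 − $15,190 = $55,650.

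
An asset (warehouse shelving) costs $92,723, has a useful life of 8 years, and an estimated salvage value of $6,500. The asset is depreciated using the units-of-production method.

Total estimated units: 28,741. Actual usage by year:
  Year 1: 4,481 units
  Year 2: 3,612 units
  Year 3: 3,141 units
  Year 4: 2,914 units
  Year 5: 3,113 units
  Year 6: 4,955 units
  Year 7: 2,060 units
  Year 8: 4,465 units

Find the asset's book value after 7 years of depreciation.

$19,895

Depreciable base = $92,723 − $6,500 = $86,223.
Rate = $86,223 / 28,741 units = $3 per unit.
Year 1: 4,481 × $3 = $13,443. Book value $79,280.
Year 2: 3,612 × $3 = $10,836. Book value $68,444.
Year 3: 3,141 × $3 = $9,423. Book value $59,021.
Year 4: 2,914 × $3 = $8,742. Book value $50,279.
Year 5: 3,113 × $3 = $9,339. Book value $40,940.
Year 6: 4,955 × $3 = $14,865. Book value $26,075.
Year 7: 2,060 × $3 = $6,180. Book value $19,895.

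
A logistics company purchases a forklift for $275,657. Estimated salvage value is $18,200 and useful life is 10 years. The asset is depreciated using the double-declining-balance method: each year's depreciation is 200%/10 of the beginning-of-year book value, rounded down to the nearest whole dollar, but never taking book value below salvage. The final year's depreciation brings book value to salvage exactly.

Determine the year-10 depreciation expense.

Depreciable base = $275,657 − $18,200 = $257,457.
Year 1: ⌊$275,657 × 200%/10⌋ = $55,131. Book value $220,526.
Year 2: ⌊$220,526 × 200%/10⌋ = $44,105. Book value $176,421.
Year 3: ⌊$176,421 × 200%/10⌋ = $35,284. Book value $141,137.
Year 4: ⌊$141,137 × 200%/10⌋ = $28,227. Book value $112,910.
Year 5: ⌊$112,910 × 200%/10⌋ = $22,582. Book value $90,328.
Year 6: ⌊$90,328 × 200%/10⌋ = $18,065. Book value $72,263.
Year 7: ⌊$72,263 × 200%/10⌋ = $14,452. Book value $57,811.
Year 8: ⌊$57,811 × 200%/10⌋ = $11,562. Book value $46,249.
Year 9: ⌊$46,249 × 200%/10⌋ = $9,249. Book value $37,000.
Year 10 (final): $37,000 − $18,200 = $18,800. Book value $18,200.

$18,800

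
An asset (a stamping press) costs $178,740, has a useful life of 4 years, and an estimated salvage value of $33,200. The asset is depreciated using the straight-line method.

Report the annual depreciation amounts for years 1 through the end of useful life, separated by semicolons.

$36,385; $36,385; $36,385; $36,385

Depreciable base = $178,740 − $33,200 = $145,540.
Annual expense = $145,540 / 4 = $36,385.
End of year 1: book value $142,355.
End of year 2: book value $105,970.
End of year 3: book value $69,585.
End of year 4: book value $33,200.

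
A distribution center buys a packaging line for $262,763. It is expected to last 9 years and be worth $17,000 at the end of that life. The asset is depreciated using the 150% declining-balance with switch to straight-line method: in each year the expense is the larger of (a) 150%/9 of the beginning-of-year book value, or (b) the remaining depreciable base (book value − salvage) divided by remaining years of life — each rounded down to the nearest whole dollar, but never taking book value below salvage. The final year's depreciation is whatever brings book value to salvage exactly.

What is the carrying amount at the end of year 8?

Depreciable base = $262,763 − $17,000 = $245,763.
Year 1: DB = ⌊$262,763 × 150%/9⌋ = $43,793; SL = ⌊$245,763/9⌋ = $27,307 → take DB $43,793. Book value $218,970.
Year 2: DB = ⌊$218,970 × 150%/9⌋ = $36,495; SL = ⌊$201,970/8⌋ = $25,246 → take DB $36,495. Book value $182,475.
Year 3: DB = ⌊$182,475 × 150%/9⌋ = $30,412; SL = ⌊$165,475/7⌋ = $23,639 → take DB $30,412. Book value $152,063.
Year 4: DB = ⌊$152,063 × 150%/9⌋ = $25,343; SL = ⌊$135,063/6⌋ = $22,510 → take DB $25,343. Book value $126,720.
Year 5: DB = ⌊$126,720 × 150%/9⌋ = $21,120; SL = ⌊$109,720/5⌋ = $21,944 → take SL $21,944. Book value $104,776.
Year 6: DB = ⌊$104,776 × 150%/9⌋ = $17,462; SL = ⌊$87,776/4⌋ = $21,944 → take SL $21,944. Book value $82,832.
Year 7: DB = ⌊$82,832 × 150%/9⌋ = $13,805; SL = ⌊$65,832/3⌋ = $21,944 → take SL $21,944. Book value $60,888.
Year 8: DB = ⌊$60,888 × 150%/9⌋ = $10,148; SL = ⌊$43,888/2⌋ = $21,944 → take SL $21,944. Book value $38,944.

$38,944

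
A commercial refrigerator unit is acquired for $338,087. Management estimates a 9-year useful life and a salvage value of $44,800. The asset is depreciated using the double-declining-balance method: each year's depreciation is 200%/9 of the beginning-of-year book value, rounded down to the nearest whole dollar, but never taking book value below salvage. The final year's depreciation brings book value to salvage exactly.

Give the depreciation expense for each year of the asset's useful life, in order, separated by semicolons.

Depreciable base = $338,087 − $44,800 = $293,287.
Year 1: ⌊$338,087 × 200%/9⌋ = $75,130. Book value $262,957.
Year 2: ⌊$262,957 × 200%/9⌋ = $58,434. Book value $204,523.
Year 3: ⌊$204,523 × 200%/9⌋ = $45,449. Book value $159,074.
Year 4: ⌊$159,074 × 200%/9⌋ = $35,349. Book value $123,725.
Year 5: ⌊$123,725 × 200%/9⌋ = $27,494. Book value $96,231.
Year 6: ⌊$96,231 × 200%/9⌋ = $21,384. Book value $74,847.
Year 7: ⌊$74,847 × 200%/9⌋ = $16,632. Book value $58,215.
Year 8: ⌊$58,215 × 200%/9⌋ = $12,936. Book value $45,279.
Year 9 (final): $45,279 − $44,800 = $479. Book value $44,800.

$75,130; $58,434; $45,449; $35,349; $27,494; $21,384; $16,632; $12,936; $479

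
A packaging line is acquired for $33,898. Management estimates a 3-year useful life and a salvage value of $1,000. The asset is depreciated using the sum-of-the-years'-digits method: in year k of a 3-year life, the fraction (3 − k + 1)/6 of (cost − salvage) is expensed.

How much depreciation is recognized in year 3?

Depreciable base = $33,898 − $1,000 = $32,898.
Sum of the years' digits = 3+2+1 = 6.
Year 1: $32,898 × 3/6 = $16,449. Book value $17,449.
Year 2: $32,898 × 2/6 = $10,966. Book value $6,483.
Year 3: $32,898 × 1/6 = $5,483. Book value $1,000.

$5,483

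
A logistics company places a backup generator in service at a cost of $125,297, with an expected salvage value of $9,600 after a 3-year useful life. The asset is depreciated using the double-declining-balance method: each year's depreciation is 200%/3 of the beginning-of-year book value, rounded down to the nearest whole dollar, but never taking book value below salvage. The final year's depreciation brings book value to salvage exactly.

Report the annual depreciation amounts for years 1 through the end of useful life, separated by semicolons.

$83,531; $27,844; $4,322

Depreciable base = $125,297 − $9,600 = $115,697.
Year 1: ⌊$125,297 × 200%/3⌋ = $83,531. Book value $41,766.
Year 2: ⌊$41,766 × 200%/3⌋ = $27,844. Book value $13,922.
Year 3 (final): $13,922 − $9,600 = $4,322. Book value $9,600.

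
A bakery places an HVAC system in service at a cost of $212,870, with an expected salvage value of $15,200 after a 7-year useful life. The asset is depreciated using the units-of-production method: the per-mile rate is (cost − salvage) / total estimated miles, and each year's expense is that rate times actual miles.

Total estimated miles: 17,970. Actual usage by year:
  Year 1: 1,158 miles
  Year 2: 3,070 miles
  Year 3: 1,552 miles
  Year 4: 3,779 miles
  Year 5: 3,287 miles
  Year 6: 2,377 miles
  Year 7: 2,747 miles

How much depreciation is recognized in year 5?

$36,157

Depreciable base = $212,870 − $15,200 = $197,670.
Rate = $197,670 / 17,970 miles = $11 per mile.
Year 1: 1,158 × $11 = $12,738. Book value $200,132.
Year 2: 3,070 × $11 = $33,770. Book value $166,362.
Year 3: 1,552 × $11 = $17,072. Book value $149,290.
Year 4: 3,779 × $11 = $41,569. Book value $107,721.
Year 5: 3,287 × $11 = $36,157. Book value $71,564.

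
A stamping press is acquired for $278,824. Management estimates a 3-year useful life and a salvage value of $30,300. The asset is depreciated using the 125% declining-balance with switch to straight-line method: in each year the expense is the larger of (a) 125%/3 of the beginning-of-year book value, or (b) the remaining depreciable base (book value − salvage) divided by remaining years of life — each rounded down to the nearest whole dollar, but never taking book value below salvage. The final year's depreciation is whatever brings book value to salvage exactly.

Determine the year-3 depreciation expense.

$64,578

Depreciable base = $278,824 − $30,300 = $248,524.
Year 1: DB = ⌊$278,824 × 125%/3⌋ = $116,176; SL = ⌊$248,524/3⌋ = $82,841 → take DB $116,176. Book value $162,648.
Year 2: DB = ⌊$162,648 × 125%/3⌋ = $67,770; SL = ⌊$132,348/2⌋ = $66,174 → take DB $67,770. Book value $94,878.
Year 3 (final): $94,878 − $30,300 = $64,578. Book value $30,300.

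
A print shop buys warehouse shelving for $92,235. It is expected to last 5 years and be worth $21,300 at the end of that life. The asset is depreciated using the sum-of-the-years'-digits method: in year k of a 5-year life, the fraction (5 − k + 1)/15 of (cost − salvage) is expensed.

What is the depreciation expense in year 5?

Depreciable base = $92,235 − $21,300 = $70,935.
Sum of the years' digits = 5+4+3+2+1 = 15.
Year 1: $70,935 × 5/15 = $23,645. Book value $68,590.
Year 2: $70,935 × 4/15 = $18,916. Book value $49,674.
Year 3: $70,935 × 3/15 = $14,187. Book value $35,487.
Year 4: $70,935 × 2/15 = $9,458. Book value $26,029.
Year 5: $70,935 × 1/15 = $4,729. Book value $21,300.

$4,729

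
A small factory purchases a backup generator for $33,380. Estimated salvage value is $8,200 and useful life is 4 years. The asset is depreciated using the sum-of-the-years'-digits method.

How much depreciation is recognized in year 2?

$7,554

Depreciable base = $33,380 − $8,200 = $25,180.
Sum of the years' digits = 4+3+2+1 = 10.
Year 1: $25,180 × 4/10 = $10,072. Book value $23,308.
Year 2: $25,180 × 3/10 = $7,554. Book value $15,754.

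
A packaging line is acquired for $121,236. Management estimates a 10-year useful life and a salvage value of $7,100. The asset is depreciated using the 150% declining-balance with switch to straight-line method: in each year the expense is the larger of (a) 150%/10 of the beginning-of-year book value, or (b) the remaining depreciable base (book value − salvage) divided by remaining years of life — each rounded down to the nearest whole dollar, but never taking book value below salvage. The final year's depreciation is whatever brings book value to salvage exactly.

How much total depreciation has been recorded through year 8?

Depreciable base = $121,236 − $7,100 = $114,136.
Year 1: DB = ⌊$121,236 × 150%/10⌋ = $18,185; SL = ⌊$114,136/10⌋ = $11,413 → take DB $18,185. Book value $103,051.
Year 2: DB = ⌊$103,051 × 150%/10⌋ = $15,457; SL = ⌊$95,951/9⌋ = $10,661 → take DB $15,457. Book value $87,594.
Year 3: DB = ⌊$87,594 × 150%/10⌋ = $13,139; SL = ⌊$80,494/8⌋ = $10,061 → take DB $13,139. Book value $74,455.
Year 4: DB = ⌊$74,455 × 150%/10⌋ = $11,168; SL = ⌊$67,355/7⌋ = $9,622 → take DB $11,168. Book value $63,287.
Year 5: DB = ⌊$63,287 × 150%/10⌋ = $9,493; SL = ⌊$56,187/6⌋ = $9,364 → take DB $9,493. Book value $53,794.
Year 6: DB = ⌊$53,794 × 150%/10⌋ = $8,069; SL = ⌊$46,694/5⌋ = $9,338 → take SL $9,338. Book value $44,456.
Year 7: DB = ⌊$44,456 × 150%/10⌋ = $6,668; SL = ⌊$37,356/4⌋ = $9,339 → take SL $9,339. Book value $35,117.
Year 8: DB = ⌊$35,117 × 150%/10⌋ = $5,267; SL = ⌊$28,017/3⌋ = $9,339 → take SL $9,339. Book value $25,778.
Accumulated through year 8 = $121,236 − $25,778 = $95,458.

$95,458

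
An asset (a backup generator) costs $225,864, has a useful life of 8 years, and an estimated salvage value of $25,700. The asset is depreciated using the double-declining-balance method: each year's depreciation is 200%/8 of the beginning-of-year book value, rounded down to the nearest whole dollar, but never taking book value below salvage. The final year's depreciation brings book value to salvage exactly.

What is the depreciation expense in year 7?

$10,050

Depreciable base = $225,864 − $25,700 = $200,164.
Year 1: ⌊$225,864 × 200%/8⌋ = $56,466. Book value $169,398.
Year 2: ⌊$169,398 × 200%/8⌋ = $42,349. Book value $127,049.
Year 3: ⌊$127,049 × 200%/8⌋ = $31,762. Book value $95,287.
Year 4: ⌊$95,287 × 200%/8⌋ = $23,821. Book value $71,466.
Year 5: ⌊$71,466 × 200%/8⌋ = $17,866. Book value $53,600.
Year 6: ⌊$53,600 × 200%/8⌋ = $13,400. Book value $40,200.
Year 7: ⌊$40,200 × 200%/8⌋ = $10,050. Book value $30,150.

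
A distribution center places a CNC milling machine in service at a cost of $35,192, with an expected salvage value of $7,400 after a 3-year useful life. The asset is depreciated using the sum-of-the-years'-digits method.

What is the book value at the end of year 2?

$12,032

Depreciable base = $35,192 − $7,400 = $27,792.
Sum of the years' digits = 3+2+1 = 6.
Year 1: $27,792 × 3/6 = $13,896. Book value $21,296.
Year 2: $27,792 × 2/6 = $9,264. Book value $12,032.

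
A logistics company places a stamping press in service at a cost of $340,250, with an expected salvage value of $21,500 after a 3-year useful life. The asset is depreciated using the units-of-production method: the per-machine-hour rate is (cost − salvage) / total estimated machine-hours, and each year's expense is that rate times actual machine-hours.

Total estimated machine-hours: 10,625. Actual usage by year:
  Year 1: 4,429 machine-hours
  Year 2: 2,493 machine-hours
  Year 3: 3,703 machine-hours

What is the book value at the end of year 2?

Depreciable base = $340,250 − $21,500 = $318,750.
Rate = $318,750 / 10,625 machine-hours = $30 per machine-hour.
Year 1: 4,429 × $30 = $132,870. Book value $207,380.
Year 2: 2,493 × $30 = $74,790. Book value $132,590.

$132,590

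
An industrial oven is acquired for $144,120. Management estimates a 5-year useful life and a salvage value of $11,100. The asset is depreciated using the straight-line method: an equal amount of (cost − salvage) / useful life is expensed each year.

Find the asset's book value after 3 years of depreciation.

$64,308

Depreciable base = $144,120 − $11,100 = $133,020.
Annual expense = $133,020 / 5 = $26,604.
End of year 1: book value $117,516.
End of year 2: book value $90,912.
End of year 3: book value $64,308.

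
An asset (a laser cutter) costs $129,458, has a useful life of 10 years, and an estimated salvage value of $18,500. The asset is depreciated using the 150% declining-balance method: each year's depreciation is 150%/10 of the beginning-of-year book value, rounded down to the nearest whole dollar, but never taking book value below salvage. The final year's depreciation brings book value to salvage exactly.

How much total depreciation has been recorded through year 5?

$72,015

Depreciable base = $129,458 − $18,500 = $110,958.
Year 1: ⌊$129,458 × 150%/10⌋ = $19,418. Book value $110,040.
Year 2: ⌊$110,040 × 150%/10⌋ = $16,506. Book value $93,534.
Year 3: ⌊$93,534 × 150%/10⌋ = $14,030. Book value $79,504.
Year 4: ⌊$79,504 × 150%/10⌋ = $11,925. Book value $67,579.
Year 5: ⌊$67,579 × 150%/10⌋ = $10,136. Book value $57,443.
Accumulated through year 5 = $129,458 − $57,443 = $72,015.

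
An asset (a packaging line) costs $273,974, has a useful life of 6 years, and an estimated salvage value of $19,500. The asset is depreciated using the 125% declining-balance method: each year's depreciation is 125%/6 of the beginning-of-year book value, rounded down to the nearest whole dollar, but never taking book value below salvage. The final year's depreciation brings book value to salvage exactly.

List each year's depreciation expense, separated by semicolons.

Depreciable base = $273,974 − $19,500 = $254,474.
Year 1: ⌊$273,974 × 125%/6⌋ = $57,077. Book value $216,897.
Year 2: ⌊$216,897 × 125%/6⌋ = $45,186. Book value $171,711.
Year 3: ⌊$171,711 × 125%/6⌋ = $35,773. Book value $135,938.
Year 4: ⌊$135,938 × 125%/6⌋ = $28,320. Book value $107,618.
Year 5: ⌊$107,618 × 125%/6⌋ = $22,420. Book value $85,198.
Year 6 (final): $85,198 − $19,500 = $65,698. Book value $19,500.

$57,077; $45,186; $35,773; $28,320; $22,420; $65,698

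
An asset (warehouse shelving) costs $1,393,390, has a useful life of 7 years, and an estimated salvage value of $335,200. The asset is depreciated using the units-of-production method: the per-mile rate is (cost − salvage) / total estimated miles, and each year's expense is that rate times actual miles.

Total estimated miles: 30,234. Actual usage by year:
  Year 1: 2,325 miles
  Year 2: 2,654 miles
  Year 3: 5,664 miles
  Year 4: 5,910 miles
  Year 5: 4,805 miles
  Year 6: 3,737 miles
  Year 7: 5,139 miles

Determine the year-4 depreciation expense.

Depreciable base = $1,393,390 − $335,200 = $1,058,190.
Rate = $1,058,190 / 30,234 miles = $35 per mile.
Year 1: 2,325 × $35 = $81,375. Book value $1,312,015.
Year 2: 2,654 × $35 = $92,890. Book value $1,219,125.
Year 3: 5,664 × $35 = $198,240. Book value $1,020,885.
Year 4: 5,910 × $35 = $206,850. Book value $814,035.

$206,850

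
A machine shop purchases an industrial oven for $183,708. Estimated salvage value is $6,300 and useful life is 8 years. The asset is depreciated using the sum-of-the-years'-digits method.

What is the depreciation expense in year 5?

$19,712

Depreciable base = $183,708 − $6,300 = $177,408.
Sum of the years' digits = 8+7+6+5+4+3+2+1 = 36.
Year 1: $177,408 × 8/36 = $39,424. Book value $144,284.
Year 2: $177,408 × 7/36 = $34,496. Book value $109,788.
Year 3: $177,408 × 6/36 = $29,568. Book value $80,220.
Year 4: $177,408 × 5/36 = $24,640. Book value $55,580.
Year 5: $177,408 × 4/36 = $19,712. Book value $35,868.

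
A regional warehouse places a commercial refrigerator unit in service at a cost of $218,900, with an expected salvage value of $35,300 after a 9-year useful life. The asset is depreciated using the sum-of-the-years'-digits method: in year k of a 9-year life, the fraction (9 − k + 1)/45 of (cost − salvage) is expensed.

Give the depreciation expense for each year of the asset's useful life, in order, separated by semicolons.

Depreciable base = $218,900 − $35,300 = $183,600.
Sum of the years' digits = 9+8+7+6+5+4+3+2+1 = 45.
Year 1: $183,600 × 9/45 = $36,720. Book value $182,180.
Year 2: $183,600 × 8/45 = $32,640. Book value $149,540.
Year 3: $183,600 × 7/45 = $28,560. Book value $120,980.
Year 4: $183,600 × 6/45 = $24,480. Book value $96,500.
Year 5: $183,600 × 5/45 = $20,400. Book value $76,100.
Year 6: $183,600 × 4/45 = $16,320. Book value $59,780.
Year 7: $183,600 × 3/45 = $12,240. Book value $47,540.
Year 8: $183,600 × 2/45 = $8,160. Book value $39,380.
Year 9: $183,600 × 1/45 = $4,080. Book value $35,300.

$36,720; $32,640; $28,560; $24,480; $20,400; $16,320; $12,240; $8,160; $4,080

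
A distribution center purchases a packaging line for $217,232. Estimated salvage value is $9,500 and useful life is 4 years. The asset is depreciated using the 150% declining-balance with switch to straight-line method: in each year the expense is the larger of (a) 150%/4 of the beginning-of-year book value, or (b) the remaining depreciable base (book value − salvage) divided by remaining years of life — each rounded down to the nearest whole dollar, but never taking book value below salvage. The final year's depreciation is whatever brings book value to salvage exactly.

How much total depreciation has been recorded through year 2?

$132,375

Depreciable base = $217,232 − $9,500 = $207,732.
Year 1: DB = ⌊$217,232 × 150%/4⌋ = $81,462; SL = ⌊$207,732/4⌋ = $51,933 → take DB $81,462. Book value $135,770.
Year 2: DB = ⌊$135,770 × 150%/4⌋ = $50,913; SL = ⌊$126,270/3⌋ = $42,090 → take DB $50,913. Book value $84,857.
Accumulated through year 2 = $217,232 − $84,857 = $132,375.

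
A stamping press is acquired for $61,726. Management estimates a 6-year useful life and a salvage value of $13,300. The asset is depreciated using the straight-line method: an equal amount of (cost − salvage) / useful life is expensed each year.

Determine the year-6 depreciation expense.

$8,071

Depreciable base = $61,726 − $13,300 = $48,426.
Annual expense = $48,426 / 6 = $8,071.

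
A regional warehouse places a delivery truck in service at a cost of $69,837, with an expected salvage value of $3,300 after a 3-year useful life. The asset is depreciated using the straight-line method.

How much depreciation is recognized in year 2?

$22,179

Depreciable base = $69,837 − $3,300 = $66,537.
Annual expense = $66,537 / 3 = $22,179.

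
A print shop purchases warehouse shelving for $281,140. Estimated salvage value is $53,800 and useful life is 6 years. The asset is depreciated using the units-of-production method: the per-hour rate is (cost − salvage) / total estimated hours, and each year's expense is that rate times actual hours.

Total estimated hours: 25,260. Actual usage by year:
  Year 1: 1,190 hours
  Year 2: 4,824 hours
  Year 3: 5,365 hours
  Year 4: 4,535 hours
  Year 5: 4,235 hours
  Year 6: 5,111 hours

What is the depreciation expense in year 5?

$38,115

Depreciable base = $281,140 − $53,800 = $227,340.
Rate = $227,340 / 25,260 hours = $9 per hour.
Year 1: 1,190 × $9 = $10,710. Book value $270,430.
Year 2: 4,824 × $9 = $43,416. Book value $227,014.
Year 3: 5,365 × $9 = $48,285. Book value $178,729.
Year 4: 4,535 × $9 = $40,815. Book value $137,914.
Year 5: 4,235 × $9 = $38,115. Book value $99,799.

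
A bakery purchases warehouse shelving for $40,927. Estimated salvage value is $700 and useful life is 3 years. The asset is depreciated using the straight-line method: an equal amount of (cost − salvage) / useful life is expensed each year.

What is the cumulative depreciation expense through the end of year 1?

Depreciable base = $40,927 − $700 = $40,227.
Annual expense = $40,227 / 3 = $13,409.
End of year 1: book value $27,518.
Accumulated through year 1 = $40,927 − $27,518 = $13,409.

$13,409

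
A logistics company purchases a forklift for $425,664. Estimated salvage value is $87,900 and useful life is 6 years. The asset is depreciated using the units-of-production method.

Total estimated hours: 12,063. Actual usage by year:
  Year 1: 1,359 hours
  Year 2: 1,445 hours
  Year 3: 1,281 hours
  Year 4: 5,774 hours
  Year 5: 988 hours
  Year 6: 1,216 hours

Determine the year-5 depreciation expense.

Depreciable base = $425,664 − $87,900 = $337,764.
Rate = $337,764 / 12,063 hours = $28 per hour.
Year 1: 1,359 × $28 = $38,052. Book value $387,612.
Year 2: 1,445 × $28 = $40,460. Book value $347,152.
Year 3: 1,281 × $28 = $35,868. Book value $311,284.
Year 4: 5,774 × $28 = $161,672. Book value $149,612.
Year 5: 988 × $28 = $27,664. Book value $121,948.

$27,664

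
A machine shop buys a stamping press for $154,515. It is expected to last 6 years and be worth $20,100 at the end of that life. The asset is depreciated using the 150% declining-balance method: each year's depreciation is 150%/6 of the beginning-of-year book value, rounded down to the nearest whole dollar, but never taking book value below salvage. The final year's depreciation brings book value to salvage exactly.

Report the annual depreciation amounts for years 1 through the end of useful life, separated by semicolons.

$38,628; $28,971; $21,729; $16,296; $12,222; $16,569

Depreciable base = $154,515 − $20,100 = $134,415.
Year 1: ⌊$154,515 × 150%/6⌋ = $38,628. Book value $115,887.
Year 2: ⌊$115,887 × 150%/6⌋ = $28,971. Book value $86,916.
Year 3: ⌊$86,916 × 150%/6⌋ = $21,729. Book value $65,187.
Year 4: ⌊$65,187 × 150%/6⌋ = $16,296. Book value $48,891.
Year 5: ⌊$48,891 × 150%/6⌋ = $12,222. Book value $36,669.
Year 6 (final): $36,669 − $20,100 = $16,569. Book value $20,100.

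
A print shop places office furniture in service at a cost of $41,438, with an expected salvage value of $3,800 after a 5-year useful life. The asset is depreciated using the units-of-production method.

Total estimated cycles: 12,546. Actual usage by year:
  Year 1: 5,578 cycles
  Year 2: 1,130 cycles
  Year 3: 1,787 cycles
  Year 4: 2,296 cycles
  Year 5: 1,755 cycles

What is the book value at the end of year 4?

$9,065

Depreciable base = $41,438 − $3,800 = $37,638.
Rate = $37,638 / 12,546 cycles = $3 per cycle.
Year 1: 5,578 × $3 = $16,734. Book value $24,704.
Year 2: 1,130 × $3 = $3,390. Book value $21,314.
Year 3: 1,787 × $3 = $5,361. Book value $15,953.
Year 4: 2,296 × $3 = $6,888. Book value $9,065.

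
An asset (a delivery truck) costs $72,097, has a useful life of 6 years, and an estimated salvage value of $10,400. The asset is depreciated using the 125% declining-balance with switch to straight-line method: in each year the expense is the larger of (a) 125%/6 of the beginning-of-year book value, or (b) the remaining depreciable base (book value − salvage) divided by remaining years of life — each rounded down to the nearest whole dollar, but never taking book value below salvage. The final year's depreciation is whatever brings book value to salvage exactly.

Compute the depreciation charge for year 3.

Depreciable base = $72,097 − $10,400 = $61,697.
Year 1: DB = ⌊$72,097 × 125%/6⌋ = $15,020; SL = ⌊$61,697/6⌋ = $10,282 → take DB $15,020. Book value $57,077.
Year 2: DB = ⌊$57,077 × 125%/6⌋ = $11,891; SL = ⌊$46,677/5⌋ = $9,335 → take DB $11,891. Book value $45,186.
Year 3: DB = ⌊$45,186 × 125%/6⌋ = $9,413; SL = ⌊$34,786/4⌋ = $8,696 → take DB $9,413. Book value $35,773.

$9,413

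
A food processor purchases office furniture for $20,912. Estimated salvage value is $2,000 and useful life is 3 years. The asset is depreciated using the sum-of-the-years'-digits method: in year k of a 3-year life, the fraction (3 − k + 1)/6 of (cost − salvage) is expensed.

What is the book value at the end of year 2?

Depreciable base = $20,912 − $2,000 = $18,912.
Sum of the years' digits = 3+2+1 = 6.
Year 1: $18,912 × 3/6 = $9,456. Book value $11,456.
Year 2: $18,912 × 2/6 = $6,304. Book value $5,152.

$5,152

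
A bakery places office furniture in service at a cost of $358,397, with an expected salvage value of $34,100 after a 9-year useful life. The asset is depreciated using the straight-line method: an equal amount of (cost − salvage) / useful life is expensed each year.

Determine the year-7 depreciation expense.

Depreciable base = $358,397 − $34,100 = $324,297.
Annual expense = $324,297 / 9 = $36,033.

$36,033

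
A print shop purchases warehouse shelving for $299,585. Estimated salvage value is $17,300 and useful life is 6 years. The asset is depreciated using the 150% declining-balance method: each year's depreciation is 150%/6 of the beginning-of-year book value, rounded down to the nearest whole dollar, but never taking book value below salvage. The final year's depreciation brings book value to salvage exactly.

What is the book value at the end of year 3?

Depreciable base = $299,585 − $17,300 = $282,285.
Year 1: ⌊$299,585 × 150%/6⌋ = $74,896. Book value $224,689.
Year 2: ⌊$224,689 × 150%/6⌋ = $56,172. Book value $168,517.
Year 3: ⌊$168,517 × 150%/6⌋ = $42,129. Book value $126,388.

$126,388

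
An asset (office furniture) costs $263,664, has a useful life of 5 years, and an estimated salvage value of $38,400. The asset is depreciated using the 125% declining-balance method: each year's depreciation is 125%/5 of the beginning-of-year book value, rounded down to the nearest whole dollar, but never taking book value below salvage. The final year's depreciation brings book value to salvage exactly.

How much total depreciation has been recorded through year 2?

Depreciable base = $263,664 − $38,400 = $225,264.
Year 1: ⌊$263,664 × 125%/5⌋ = $65,916. Book value $197,748.
Year 2: ⌊$197,748 × 125%/5⌋ = $49,437. Book value $148,311.
Accumulated through year 2 = $263,664 − $148,311 = $115,353.

$115,353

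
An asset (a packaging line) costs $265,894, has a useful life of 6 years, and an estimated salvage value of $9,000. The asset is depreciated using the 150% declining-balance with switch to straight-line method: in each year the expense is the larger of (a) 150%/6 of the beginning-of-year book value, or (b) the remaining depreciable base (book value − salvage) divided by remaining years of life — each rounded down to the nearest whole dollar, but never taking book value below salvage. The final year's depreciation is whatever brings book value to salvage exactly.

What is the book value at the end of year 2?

$149,566

Depreciable base = $265,894 − $9,000 = $256,894.
Year 1: DB = ⌊$265,894 × 150%/6⌋ = $66,473; SL = ⌊$256,894/6⌋ = $42,815 → take DB $66,473. Book value $199,421.
Year 2: DB = ⌊$199,421 × 150%/6⌋ = $49,855; SL = ⌊$190,421/5⌋ = $38,084 → take DB $49,855. Book value $149,566.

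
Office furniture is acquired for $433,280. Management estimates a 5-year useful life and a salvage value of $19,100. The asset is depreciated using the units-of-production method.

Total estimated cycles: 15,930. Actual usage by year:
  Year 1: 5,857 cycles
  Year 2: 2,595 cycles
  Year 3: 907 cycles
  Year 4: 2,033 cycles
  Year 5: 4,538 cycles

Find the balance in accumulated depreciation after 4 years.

$296,192

Depreciable base = $433,280 − $19,100 = $414,180.
Rate = $414,180 / 15,930 cycles = $26 per cycle.
Year 1: 5,857 × $26 = $152,282. Book value $280,998.
Year 2: 2,595 × $26 = $67,470. Book value $213,528.
Year 3: 907 × $26 = $23,582. Book value $189,946.
Year 4: 2,033 × $26 = $52,858. Book value $137,088.
Accumulated through year 4 = $433,280 − $137,088 = $296,192.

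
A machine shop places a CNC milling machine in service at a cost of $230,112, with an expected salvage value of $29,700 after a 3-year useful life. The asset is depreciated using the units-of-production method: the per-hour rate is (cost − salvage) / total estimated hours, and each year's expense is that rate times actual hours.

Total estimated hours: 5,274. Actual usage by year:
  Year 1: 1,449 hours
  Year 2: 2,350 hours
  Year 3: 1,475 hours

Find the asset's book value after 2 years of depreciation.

Depreciable base = $230,112 − $29,700 = $200,412.
Rate = $200,412 / 5,274 hours = $38 per hour.
Year 1: 1,449 × $38 = $55,062. Book value $175,050.
Year 2: 2,350 × $38 = $89,300. Book value $85,750.

$85,750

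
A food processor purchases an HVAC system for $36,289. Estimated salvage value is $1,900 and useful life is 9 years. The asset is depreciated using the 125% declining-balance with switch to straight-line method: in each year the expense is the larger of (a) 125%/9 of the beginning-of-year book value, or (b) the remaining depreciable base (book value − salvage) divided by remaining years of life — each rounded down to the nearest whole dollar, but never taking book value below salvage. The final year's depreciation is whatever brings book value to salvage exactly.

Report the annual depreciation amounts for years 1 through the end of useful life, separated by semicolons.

$5,040; $4,340; $3,737; $3,545; $3,545; $3,545; $3,545; $3,546; $3,546

Depreciable base = $36,289 − $1,900 = $34,389.
Year 1: DB = ⌊$36,289 × 125%/9⌋ = $5,040; SL = ⌊$34,389/9⌋ = $3,821 → take DB $5,040. Book value $31,249.
Year 2: DB = ⌊$31,249 × 125%/9⌋ = $4,340; SL = ⌊$29,349/8⌋ = $3,668 → take DB $4,340. Book value $26,909.
Year 3: DB = ⌊$26,909 × 125%/9⌋ = $3,737; SL = ⌊$25,009/7⌋ = $3,572 → take DB $3,737. Book value $23,172.
Year 4: DB = ⌊$23,172 × 125%/9⌋ = $3,218; SL = ⌊$21,272/6⌋ = $3,545 → take SL $3,545. Book value $19,627.
Year 5: DB = ⌊$19,627 × 125%/9⌋ = $2,725; SL = ⌊$17,727/5⌋ = $3,545 → take SL $3,545. Book value $16,082.
Year 6: DB = ⌊$16,082 × 125%/9⌋ = $2,233; SL = ⌊$14,182/4⌋ = $3,545 → take SL $3,545. Book value $12,537.
Year 7: DB = ⌊$12,537 × 125%/9⌋ = $1,741; SL = ⌊$10,637/3⌋ = $3,545 → take SL $3,545. Book value $8,992.
Year 8: DB = ⌊$8,992 × 125%/9⌋ = $1,248; SL = ⌊$7,092/2⌋ = $3,546 → take SL $3,546. Book value $5,446.
Year 9 (final): $5,446 − $1,900 = $3,546. Book value $1,900.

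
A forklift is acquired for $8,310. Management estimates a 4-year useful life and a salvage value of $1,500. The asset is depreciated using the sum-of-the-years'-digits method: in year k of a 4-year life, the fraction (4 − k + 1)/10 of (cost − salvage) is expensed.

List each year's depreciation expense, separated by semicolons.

$2,724; $2,043; $1,362; $681

Depreciable base = $8,310 − $1,500 = $6,810.
Sum of the years' digits = 4+3+2+1 = 10.
Year 1: $6,810 × 4/10 = $2,724. Book value $5,586.
Year 2: $6,810 × 3/10 = $2,043. Book value $3,543.
Year 3: $6,810 × 2/10 = $1,362. Book value $2,181.
Year 4: $6,810 × 1/10 = $681. Book value $1,500.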